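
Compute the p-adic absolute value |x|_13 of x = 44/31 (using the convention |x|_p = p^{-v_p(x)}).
|44/31|_13 = 1

Step 1 — compute v_13(x) by factoring powers of 13 out of the numerator and denominator: v_13(44/31) = 0. Step 2 — apply |x|_p = p^{-v_p(x)} = 13^{0} = 1.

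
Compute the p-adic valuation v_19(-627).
v_19(-627) = 1

v_19(n) is the largest exponent k such that 19^k divides n. Factor out: -627 = -19^1 · 33. (Sign doesn't affect v_p.) So v_19(-627) = 1.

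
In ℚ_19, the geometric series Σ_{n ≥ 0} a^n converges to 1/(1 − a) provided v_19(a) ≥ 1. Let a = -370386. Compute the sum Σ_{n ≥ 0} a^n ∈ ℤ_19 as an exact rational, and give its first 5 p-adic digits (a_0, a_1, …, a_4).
Σ a^n = 1/(1 − a) = 1/370387;  first 5 digits = (1, 0, 0, 3, 16)

v_19(a) = 3 ≥ 1, so the series converges in ℤ_19 to 1/(1 − a) = 1/(1 − (-370386)) = 1/370387. Expand this rational in ℤ_19: compute digits iteratively via d_i = x_i mod 19, x_{i+1} = (x_i − d_i)/19. The first 5 digits are (1, 0, 0, 3, 16).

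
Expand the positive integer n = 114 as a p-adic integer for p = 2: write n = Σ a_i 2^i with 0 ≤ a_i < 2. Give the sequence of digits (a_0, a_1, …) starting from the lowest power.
(a_0, a_1, …) = (0, 1, 0, 0, 1, 1, 1)

Repeated division by 2 gives the digits low-to-high: 114 = 1·2^1 + 1·2^4 + 1·2^5 + 1·2^6. Digit sequence: (0, 1, 0, 0, 1, 1, 1).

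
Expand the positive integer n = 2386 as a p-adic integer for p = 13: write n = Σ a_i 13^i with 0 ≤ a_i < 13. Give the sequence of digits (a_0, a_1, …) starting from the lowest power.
(a_0, a_1, …) = (7, 1, 1, 1)

Repeated division by 13 gives the digits low-to-high: 2386 = 7 + 1·13^1 + 1·13^2 + 1·13^3. Digit sequence: (7, 1, 1, 1).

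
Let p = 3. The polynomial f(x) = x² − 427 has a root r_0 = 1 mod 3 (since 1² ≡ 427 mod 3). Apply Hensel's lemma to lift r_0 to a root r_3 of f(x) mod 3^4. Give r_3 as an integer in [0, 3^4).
r_3 = 34 (mod 81)

Hensel's recurrence: r_{i+1} = r_i − f(r_i)·(f′(r_i))^{-1} mod 3^{i+2}, with f′(x) = 2x. Iterate:
  r_0 = 1 (mod 3)
  r_1 = 7 (mod 9)
  r_2 = 7 (mod 27)
  r_3 = 34 (mod 81)
Final: r_3 = 34, and one checks f(r_3) ≡ 0 mod 3^4.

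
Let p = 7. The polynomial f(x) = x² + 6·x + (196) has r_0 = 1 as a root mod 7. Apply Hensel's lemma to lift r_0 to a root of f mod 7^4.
r_3 = 827 (mod 2401)

Hensel: r_{i+1} = r_i − f(r_i)·(f′(r_i))^{-1} mod 7^{i+2}, f′(x) = 2x + 6. Iterate:
  r_0 = 1 (mod 7)
  r_1 = 43 (mod 49)
  r_2 = 141 (mod 343)
  r_3 = 827 (mod 2401)
Final: r = 827 satisfies f(r) ≡ 0 mod 7^4.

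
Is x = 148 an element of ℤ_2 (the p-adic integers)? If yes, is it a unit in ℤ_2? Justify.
x ∈ ℤ_2 but not a unit; v_2(x) = 2 > 0

ℤ_2 = {x ∈ ℚ_2 : v_2(x) ≥ 0} and ℤ_2^× = {x ∈ ℤ_2 : v_2(x) = 0}. Here v_2(148) = v_2(num) − v_2(den) = 2; compare against these criteria.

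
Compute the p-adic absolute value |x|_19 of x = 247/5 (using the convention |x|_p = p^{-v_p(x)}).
|247/5|_19 = 1/19

Step 1 — compute v_19(x) by factoring powers of 19 out of the numerator and denominator: v_19(247/5) = 1. Step 2 — apply |x|_p = p^{-v_p(x)} = 19^{-1} = 1/19.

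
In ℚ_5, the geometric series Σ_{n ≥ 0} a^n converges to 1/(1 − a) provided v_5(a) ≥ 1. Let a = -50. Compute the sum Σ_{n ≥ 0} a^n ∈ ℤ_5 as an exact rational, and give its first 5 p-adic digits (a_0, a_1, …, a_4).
Σ a^n = 1/(1 − a) = 1/51;  first 5 digits = (1, 0, 3, 4, 3)

v_5(a) = 2 ≥ 1, so the series converges in ℤ_5 to 1/(1 − a) = 1/(1 − (-50)) = 1/51. Expand this rational in ℤ_5: compute digits iteratively via d_i = x_i mod 5, x_{i+1} = (x_i − d_i)/5. The first 5 digits are (1, 0, 3, 4, 3).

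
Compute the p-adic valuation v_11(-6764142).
v_11(-6764142) = 5

v_11(n) is the largest exponent k such that 11^k divides n. Factor out: -6764142 = -11^5 · 42. (Sign doesn't affect v_p.) So v_11(-6764142) = 5.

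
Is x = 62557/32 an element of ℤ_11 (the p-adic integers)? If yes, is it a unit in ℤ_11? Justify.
x ∈ ℤ_11 but not a unit; v_11(x) = 3 > 0

ℤ_11 = {x ∈ ℚ_11 : v_11(x) ≥ 0} and ℤ_11^× = {x ∈ ℤ_11 : v_11(x) = 0}. Here v_11(62557/32) = v_11(num) − v_11(den) = 3; compare against these criteria.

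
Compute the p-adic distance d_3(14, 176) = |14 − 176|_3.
d_3(14, 176) = 1/81

Step 1 — x − y = 14 − 176 = -162. Step 2 — v_3(-162) = 4 (factor: -162 = −(3^4 · 2); the sign does not affect v_p). Step 3 — |x − y|_3 = 3^{-4} = 1/81.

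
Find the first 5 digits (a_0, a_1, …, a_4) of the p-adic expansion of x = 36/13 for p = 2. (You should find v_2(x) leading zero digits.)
(a_0, …, a_4) = (0, 0, 1, 0, 1)

v_2(36/13) = 2, so a_0 = ... = a_1 = 0. Factor out: x = 2^2 · u with u = 9/13 a unit in ℤ_2. Expand u iteratively via a_{v+i} = u_i mod 2, u_{i+1} = (u_i − a_{v+i})/2:
  u_0 = 9/13;  a_2 = 1;  u_1 = (u_0 − 1)/2 = -2/13
  u_1 = -2/13;  a_3 = 0;  u_2 = (u_1 − 0)/2 = -1/13
  u_2 = -1/13;  a_4 = 1;  u_3 = (u_2 − 1)/2 = -7/13
Digits: (0, 0, 1, 0, 1).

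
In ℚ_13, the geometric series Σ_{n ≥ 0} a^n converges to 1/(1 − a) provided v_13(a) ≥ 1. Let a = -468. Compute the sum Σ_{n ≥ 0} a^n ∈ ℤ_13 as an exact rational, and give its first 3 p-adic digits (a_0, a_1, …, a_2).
Σ a^n = 1/(1 − a) = 1/469;  first 3 digits = (1, 3, 6)

v_13(a) = 1 ≥ 1, so the series converges in ℤ_13 to 1/(1 − a) = 1/(1 − (-468)) = 1/469. Expand this rational in ℤ_13: compute digits iteratively via d_i = x_i mod 13, x_{i+1} = (x_i − d_i)/13. The first 3 digits are (1, 3, 6).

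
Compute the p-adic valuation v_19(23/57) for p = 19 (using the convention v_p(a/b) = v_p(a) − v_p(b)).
v_19(23/57) = -1

Factor powers of 19 from the numerator and denominator of the reduced fraction: 23 = 19^0 · 23 and 57 = 19^1 · 3. Apply v_p(a/b) = v_p(a) − v_p(b): v_19(23/57) = 0 − 1 = -1.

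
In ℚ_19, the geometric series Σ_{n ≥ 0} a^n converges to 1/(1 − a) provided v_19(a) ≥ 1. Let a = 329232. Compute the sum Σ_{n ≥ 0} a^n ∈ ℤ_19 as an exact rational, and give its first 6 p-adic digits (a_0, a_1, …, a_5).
Σ a^n = 1/(1 − a) = -1/329231;  first 6 digits = (1, 0, 0, 10, 2, 0)

v_19(a) = 3 ≥ 1, so the series converges in ℤ_19 to 1/(1 − a) = 1/(1 − 329232) = -1/329231. Expand this rational in ℤ_19: compute digits iteratively via d_i = x_i mod 19, x_{i+1} = (x_i − d_i)/19. The first 6 digits are (1, 0, 0, 10, 2, 0).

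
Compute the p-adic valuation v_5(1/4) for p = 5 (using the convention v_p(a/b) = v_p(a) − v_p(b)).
v_5(1/4) = 0

Factor powers of 5 from the numerator and denominator of the reduced fraction: 1 = 5^0 · 1 and 4 = 5^0 · 4. Apply v_p(a/b) = v_p(a) − v_p(b): v_5(1/4) = 0 − 0 = 0.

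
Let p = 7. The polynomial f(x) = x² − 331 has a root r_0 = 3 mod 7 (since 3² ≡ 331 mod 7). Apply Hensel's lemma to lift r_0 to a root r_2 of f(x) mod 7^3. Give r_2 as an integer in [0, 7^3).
r_2 = 269 (mod 343)

Hensel's recurrence: r_{i+1} = r_i − f(r_i)·(f′(r_i))^{-1} mod 7^{i+2}, with f′(x) = 2x. Iterate:
  r_0 = 3 (mod 7)
  r_1 = 24 (mod 49)
  r_2 = 269 (mod 343)
Final: r_2 = 269, and one checks f(r_2) ≡ 0 mod 7^3.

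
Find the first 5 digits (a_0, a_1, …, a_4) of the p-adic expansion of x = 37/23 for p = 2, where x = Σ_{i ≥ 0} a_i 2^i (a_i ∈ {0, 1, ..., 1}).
(a_0, …, a_4) = (1, 1, 0, 0, 0)

v_2(37/23) = 0 (numerator and denominator both coprime to 2), so x ∈ ℤ_2^×. Compute digits iteratively via a_i = x_i mod 2, x_{i+1} = (x_i − a_i)/2, with x_0 = x:
  x_0 = 37/23;  a_0 = 1;  x_1 = (x_0 − 1)/2 = 7/23
  x_1 = 7/23;  a_1 = 1;  x_2 = (x_1 − 1)/2 = -8/23
  x_2 = -8/23;  a_2 = 0;  x_3 = (x_2 − 0)/2 = -4/23
  x_3 = -4/23;  a_3 = 0;  x_4 = (x_3 − 0)/2 = -2/23
  x_4 = -2/23;  a_4 = 0;  x_5 = (x_4 − 0)/2 = -1/23
Digits: (1, 1, 0, 0, 0).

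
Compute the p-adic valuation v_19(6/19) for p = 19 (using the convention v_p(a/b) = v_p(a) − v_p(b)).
v_19(6/19) = -1

Factor powers of 19 from the numerator and denominator of the reduced fraction: 6 = 19^0 · 6 and 19 = 19^1 · 1. Apply v_p(a/b) = v_p(a) − v_p(b): v_19(6/19) = 0 − 1 = -1.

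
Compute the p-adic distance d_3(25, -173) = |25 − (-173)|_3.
d_3(25, -173) = 1/9

Step 1 — x − y = 25 − (-173) = 198. Step 2 — v_3(198) = 2 (factor: 198 = (3^2 · 22); the sign does not affect v_p). Step 3 — |x − y|_3 = 3^{-2} = 1/9.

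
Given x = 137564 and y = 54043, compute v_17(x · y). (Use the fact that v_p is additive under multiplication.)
v_17(7434371252) = 6

v_p(x) = 3 (factor: 137564 = 17^3 · 28); v_p(y) = 3 (factor: 54043 = 17^3 · 11). Additivity: v_p(xy) = v_p(x) + v_p(y) = 3 + 3 = 6. (Direct check: xy = 7434371252 = 17^6 · (308).)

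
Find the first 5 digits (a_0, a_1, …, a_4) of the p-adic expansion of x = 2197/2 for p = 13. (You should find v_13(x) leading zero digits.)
(a_0, …, a_4) = (0, 0, 0, 7, 6)

v_13(2197/2) = 3, so a_0 = ... = a_2 = 0. Factor out: x = 13^3 · u with u = 1/2 a unit in ℤ_13. Expand u iteratively via a_{v+i} = u_i mod 13, u_{i+1} = (u_i − a_{v+i})/13:
  u_0 = 1/2;  a_3 = 7;  u_1 = (u_0 − 7)/13 = -1/2
  u_1 = -1/2;  a_4 = 6;  u_2 = (u_1 − 6)/13 = -1/2
Digits: (0, 0, 0, 7, 6).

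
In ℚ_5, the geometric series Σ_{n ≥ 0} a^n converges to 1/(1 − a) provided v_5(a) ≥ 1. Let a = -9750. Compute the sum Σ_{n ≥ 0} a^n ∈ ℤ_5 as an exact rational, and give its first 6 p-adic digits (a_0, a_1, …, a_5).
Σ a^n = 1/(1 − a) = 1/9751;  first 6 digits = (1, 0, 0, 2, 4, 1)

v_5(a) = 3 ≥ 1, so the series converges in ℤ_5 to 1/(1 − a) = 1/(1 − (-9750)) = 1/9751. Expand this rational in ℤ_5: compute digits iteratively via d_i = x_i mod 5, x_{i+1} = (x_i − d_i)/5. The first 6 digits are (1, 0, 0, 2, 4, 1).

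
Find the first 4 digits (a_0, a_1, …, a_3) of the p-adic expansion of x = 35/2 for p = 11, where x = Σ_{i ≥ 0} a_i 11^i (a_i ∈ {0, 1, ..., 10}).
(a_0, …, a_3) = (1, 7, 5, 5)

v_11(35/2) = 0 (numerator and denominator both coprime to 11), so x ∈ ℤ_11^×. Compute digits iteratively via a_i = x_i mod 11, x_{i+1} = (x_i − a_i)/11, with x_0 = x:
  x_0 = 35/2;  a_0 = 1;  x_1 = (x_0 − 1)/11 = 3/2
  x_1 = 3/2;  a_1 = 7;  x_2 = (x_1 − 7)/11 = -1/2
  x_2 = -1/2;  a_2 = 5;  x_3 = (x_2 − 5)/11 = -1/2
  x_3 = -1/2;  a_3 = 5;  x_4 = (x_3 − 5)/11 = -1/2
Digits: (1, 7, 5, 5).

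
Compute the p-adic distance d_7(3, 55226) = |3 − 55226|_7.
d_7(3, 55226) = 1/2401

Step 1 — x − y = 3 − 55226 = -55223. Step 2 — v_7(-55223) = 4 (factor: -55223 = −(7^4 · 23); the sign does not affect v_p). Step 3 — |x − y|_7 = 7^{-4} = 1/2401.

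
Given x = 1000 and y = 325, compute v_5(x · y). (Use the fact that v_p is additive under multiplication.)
v_5(325000) = 5

v_p(x) = 3 (factor: 1000 = 5^3 · 8); v_p(y) = 2 (factor: 325 = 5^2 · 13). Additivity: v_p(xy) = v_p(x) + v_p(y) = 3 + 2 = 5. (Direct check: xy = 325000 = 5^5 · (104).)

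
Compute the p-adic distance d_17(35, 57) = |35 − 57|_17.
d_17(35, 57) = 1

Step 1 — x − y = 35 − 57 = -22. Step 2 — v_17(-22) = 0 (factor: -22 = −(17^0 · 22); the sign does not affect v_p). Step 3 — |x − y|_17 = 17^{0} = 1.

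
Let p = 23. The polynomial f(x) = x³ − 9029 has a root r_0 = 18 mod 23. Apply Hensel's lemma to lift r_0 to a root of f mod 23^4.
r_3 = 223877 (mod 279841)

Hensel: r_{i+1} = r_i − f(r_i)/f′(r_i) mod 23^{i+2}, where f′(x) = 3x². Iterate:
  r_0 = 18 (mod 23)
  r_1 = 110 (mod 529)
  r_2 = 4871 (mod 12167)
  r_3 = 223877 (mod 279841)
Final: r = 223877 with f(r) ≡ 0 mod 23^4.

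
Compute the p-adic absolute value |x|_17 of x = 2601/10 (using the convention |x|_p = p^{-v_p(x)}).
|2601/10|_17 = 1/289

Step 1 — compute v_17(x) by factoring powers of 17 out of the numerator and denominator: v_17(2601/10) = 2. Step 2 — apply |x|_p = p^{-v_p(x)} = 17^{-2} = 1/289.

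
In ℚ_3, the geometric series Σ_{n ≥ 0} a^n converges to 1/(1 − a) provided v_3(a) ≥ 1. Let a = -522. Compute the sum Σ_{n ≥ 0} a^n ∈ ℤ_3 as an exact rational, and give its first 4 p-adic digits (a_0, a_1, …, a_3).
Σ a^n = 1/(1 − a) = 1/523;  first 4 digits = (1, 0, 2, 1)

v_3(a) = 2 ≥ 1, so the series converges in ℤ_3 to 1/(1 − a) = 1/(1 − (-522)) = 1/523. Expand this rational in ℤ_3: compute digits iteratively via d_i = x_i mod 3, x_{i+1} = (x_i − d_i)/3. The first 4 digits are (1, 0, 2, 1).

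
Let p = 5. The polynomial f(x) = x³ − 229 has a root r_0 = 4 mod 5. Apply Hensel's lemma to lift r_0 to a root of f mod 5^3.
r_2 = 9 (mod 125)

Hensel: r_{i+1} = r_i − f(r_i)/f′(r_i) mod 5^{i+2}, where f′(x) = 3x². Iterate:
  r_0 = 4 (mod 5)
  r_1 = 9 (mod 25)
  r_2 = 9 (mod 125)
Final: r = 9 with f(r) ≡ 0 mod 5^3.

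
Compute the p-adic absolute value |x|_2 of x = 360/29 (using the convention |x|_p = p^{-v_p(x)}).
|360/29|_2 = 1/8

Step 1 — compute v_2(x) by factoring powers of 2 out of the numerator and denominator: v_2(360/29) = 3. Step 2 — apply |x|_p = p^{-v_p(x)} = 2^{-3} = 1/8.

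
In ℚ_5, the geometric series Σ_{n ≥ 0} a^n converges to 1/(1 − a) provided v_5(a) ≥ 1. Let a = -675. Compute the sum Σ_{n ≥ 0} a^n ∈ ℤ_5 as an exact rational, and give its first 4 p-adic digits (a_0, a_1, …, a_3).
Σ a^n = 1/(1 − a) = 1/676;  first 4 digits = (1, 0, 3, 4)

v_5(a) = 2 ≥ 1, so the series converges in ℤ_5 to 1/(1 − a) = 1/(1 − (-675)) = 1/676. Expand this rational in ℤ_5: compute digits iteratively via d_i = x_i mod 5, x_{i+1} = (x_i − d_i)/5. The first 4 digits are (1, 0, 3, 4).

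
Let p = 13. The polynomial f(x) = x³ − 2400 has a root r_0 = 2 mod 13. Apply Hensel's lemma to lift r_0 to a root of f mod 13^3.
r_2 = 1328 (mod 2197)

Hensel: r_{i+1} = r_i − f(r_i)/f′(r_i) mod 13^{i+2}, where f′(x) = 3x². Iterate:
  r_0 = 2 (mod 13)
  r_1 = 145 (mod 169)
  r_2 = 1328 (mod 2197)
Final: r = 1328 with f(r) ≡ 0 mod 13^3.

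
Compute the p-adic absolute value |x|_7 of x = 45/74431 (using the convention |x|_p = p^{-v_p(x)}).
|45/74431|_7 = 2401

Step 1 — compute v_7(x) by factoring powers of 7 out of the numerator and denominator: v_7(45/74431) = -4. Step 2 — apply |x|_p = p^{-v_p(x)} = 7^{4} = 2401.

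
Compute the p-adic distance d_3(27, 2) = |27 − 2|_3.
d_3(27, 2) = 1

Step 1 — x − y = 27 − 2 = 25. Step 2 — v_3(25) = 0 (factor: 25 = (3^0 · 25); the sign does not affect v_p). Step 3 — |x − y|_3 = 3^{0} = 1.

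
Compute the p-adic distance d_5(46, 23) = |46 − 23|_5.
d_5(46, 23) = 1

Step 1 — x − y = 46 − 23 = 23. Step 2 — v_5(23) = 0 (factor: 23 = (5^0 · 23); the sign does not affect v_p). Step 3 — |x − y|_5 = 5^{0} = 1.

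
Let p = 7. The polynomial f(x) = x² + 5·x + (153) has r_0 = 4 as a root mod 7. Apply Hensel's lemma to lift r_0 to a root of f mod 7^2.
r_1 = 46 (mod 49)

Hensel: r_{i+1} = r_i − f(r_i)·(f′(r_i))^{-1} mod 7^{i+2}, f′(x) = 2x + 5. Iterate:
  r_0 = 4 (mod 7)
  r_1 = 46 (mod 49)
Final: r = 46 satisfies f(r) ≡ 0 mod 7^2.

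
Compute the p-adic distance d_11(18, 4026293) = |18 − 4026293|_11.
d_11(18, 4026293) = 1/161051

Step 1 — x − y = 18 − 4026293 = -4026275. Step 2 — v_11(-4026275) = 5 (factor: -4026275 = −(11^5 · 25); the sign does not affect v_p). Step 3 — |x − y|_11 = 11^{-5} = 1/161051.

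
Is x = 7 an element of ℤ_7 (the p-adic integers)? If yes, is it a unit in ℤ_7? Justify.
x ∈ ℤ_7 but not a unit; v_7(x) = 1 > 0

ℤ_7 = {x ∈ ℚ_7 : v_7(x) ≥ 0} and ℤ_7^× = {x ∈ ℤ_7 : v_7(x) = 0}. Here v_7(7) = v_7(num) − v_7(den) = 1; compare against these criteria.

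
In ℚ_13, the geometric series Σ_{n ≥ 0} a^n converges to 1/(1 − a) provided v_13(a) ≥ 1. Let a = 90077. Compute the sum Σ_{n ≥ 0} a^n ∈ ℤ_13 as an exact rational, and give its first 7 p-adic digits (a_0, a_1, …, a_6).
Σ a^n = 1/(1 − a) = -1/90076;  first 7 digits = (1, 0, 0, 2, 3, 0, 4)

v_13(a) = 3 ≥ 1, so the series converges in ℤ_13 to 1/(1 − a) = 1/(1 − 90077) = -1/90076. Expand this rational in ℤ_13: compute digits iteratively via d_i = x_i mod 13, x_{i+1} = (x_i − d_i)/13. The first 7 digits are (1, 0, 0, 2, 3, 0, 4).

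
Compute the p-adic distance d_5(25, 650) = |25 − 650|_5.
d_5(25, 650) = 1/625

Step 1 — x − y = 25 − 650 = -625. Step 2 — v_5(-625) = 4 (factor: -625 = −(5^4 · 1); the sign does not affect v_p). Step 3 — |x − y|_5 = 5^{-4} = 1/625.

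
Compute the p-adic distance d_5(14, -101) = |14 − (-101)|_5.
d_5(14, -101) = 1/5

Step 1 — x − y = 14 − (-101) = 115. Step 2 — v_5(115) = 1 (factor: 115 = (5^1 · 23); the sign does not affect v_p). Step 3 — |x − y|_5 = 5^{-1} = 1/5.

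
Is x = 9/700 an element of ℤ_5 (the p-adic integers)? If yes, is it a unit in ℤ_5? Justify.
x ∉ ℤ_5 (v_5(x) = -2 < 0)

ℤ_5 = {x ∈ ℚ_5 : v_5(x) ≥ 0} and ℤ_5^× = {x ∈ ℤ_5 : v_5(x) = 0}. Here v_5(9/700) = v_5(num) − v_5(den) = -2; compare against these criteria.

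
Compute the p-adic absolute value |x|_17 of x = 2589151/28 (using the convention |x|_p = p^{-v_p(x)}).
|2589151/28|_17 = 1/83521

Step 1 — compute v_17(x) by factoring powers of 17 out of the numerator and denominator: v_17(2589151/28) = 4. Step 2 — apply |x|_p = p^{-v_p(x)} = 17^{-4} = 1/83521.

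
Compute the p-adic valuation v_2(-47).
v_2(-47) = 0

v_2(n) is the largest exponent k such that 2^k divides n. Factor out: -47 = -2^0 · 47. (Sign doesn't affect v_p.) So v_2(-47) = 0.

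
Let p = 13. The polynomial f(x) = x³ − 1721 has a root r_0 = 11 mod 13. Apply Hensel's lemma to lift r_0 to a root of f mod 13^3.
r_2 = 1818 (mod 2197)

Hensel: r_{i+1} = r_i − f(r_i)/f′(r_i) mod 13^{i+2}, where f′(x) = 3x². Iterate:
  r_0 = 11 (mod 13)
  r_1 = 128 (mod 169)
  r_2 = 1818 (mod 2197)
Final: r = 1818 with f(r) ≡ 0 mod 13^3.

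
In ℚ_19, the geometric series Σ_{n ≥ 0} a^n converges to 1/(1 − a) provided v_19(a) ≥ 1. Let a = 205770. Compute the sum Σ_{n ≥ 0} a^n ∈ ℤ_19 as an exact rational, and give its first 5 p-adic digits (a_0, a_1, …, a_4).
Σ a^n = 1/(1 − a) = -1/205769;  first 5 digits = (1, 0, 0, 11, 1)

v_19(a) = 3 ≥ 1, so the series converges in ℤ_19 to 1/(1 − a) = 1/(1 − 205770) = -1/205769. Expand this rational in ℤ_19: compute digits iteratively via d_i = x_i mod 19, x_{i+1} = (x_i − d_i)/19. The first 5 digits are (1, 0, 0, 11, 1).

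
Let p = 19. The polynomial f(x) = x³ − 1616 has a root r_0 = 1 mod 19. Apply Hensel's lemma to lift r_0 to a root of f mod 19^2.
r_1 = 58 (mod 361)

Hensel: r_{i+1} = r_i − f(r_i)/f′(r_i) mod 19^{i+2}, where f′(x) = 3x². Iterate:
  r_0 = 1 (mod 19)
  r_1 = 58 (mod 361)
Final: r = 58 with f(r) ≡ 0 mod 19^2.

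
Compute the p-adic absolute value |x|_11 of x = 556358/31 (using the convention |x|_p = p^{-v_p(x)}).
|556358/31|_11 = 1/14641

Step 1 — compute v_11(x) by factoring powers of 11 out of the numerator and denominator: v_11(556358/31) = 4. Step 2 — apply |x|_p = p^{-v_p(x)} = 11^{-4} = 1/14641.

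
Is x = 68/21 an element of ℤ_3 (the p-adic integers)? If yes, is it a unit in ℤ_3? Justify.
x ∉ ℤ_3 (v_3(x) = -1 < 0)

ℤ_3 = {x ∈ ℚ_3 : v_3(x) ≥ 0} and ℤ_3^× = {x ∈ ℤ_3 : v_3(x) = 0}. Here v_3(68/21) = v_3(num) − v_3(den) = -1; compare against these criteria.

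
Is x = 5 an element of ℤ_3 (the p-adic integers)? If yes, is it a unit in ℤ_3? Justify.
x ∈ ℤ_3^× (unit); v_3(x) = 0

ℤ_3 = {x ∈ ℚ_3 : v_3(x) ≥ 0} and ℤ_3^× = {x ∈ ℤ_3 : v_3(x) = 0}. Here v_3(5) = v_3(num) − v_3(den) = 0; compare against these criteria.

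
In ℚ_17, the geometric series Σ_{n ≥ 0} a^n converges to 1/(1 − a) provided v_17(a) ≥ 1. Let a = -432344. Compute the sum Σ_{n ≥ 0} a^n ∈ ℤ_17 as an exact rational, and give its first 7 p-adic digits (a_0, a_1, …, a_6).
Σ a^n = 1/(1 − a) = 1/432345;  first 7 digits = (1, 0, 0, 14, 11, 16, 8)

v_17(a) = 3 ≥ 1, so the series converges in ℤ_17 to 1/(1 − a) = 1/(1 − (-432344)) = 1/432345. Expand this rational in ℤ_17: compute digits iteratively via d_i = x_i mod 17, x_{i+1} = (x_i − d_i)/17. The first 7 digits are (1, 0, 0, 14, 11, 16, 8).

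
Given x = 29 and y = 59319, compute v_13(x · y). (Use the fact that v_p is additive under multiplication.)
v_13(1720251) = 3

v_p(x) = 0 (factor: 29 = 13^0 · 29); v_p(y) = 3 (factor: 59319 = 13^3 · 27). Additivity: v_p(xy) = v_p(x) + v_p(y) = 0 + 3 = 3. (Direct check: xy = 1720251 = 13^3 · (783).)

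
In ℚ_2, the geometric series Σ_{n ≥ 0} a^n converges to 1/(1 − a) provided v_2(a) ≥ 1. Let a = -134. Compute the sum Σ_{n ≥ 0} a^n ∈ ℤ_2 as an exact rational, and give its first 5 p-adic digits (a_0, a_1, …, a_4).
Σ a^n = 1/(1 − a) = 1/135;  first 5 digits = (1, 1, 1, 0, 1)

v_2(a) = 1 ≥ 1, so the series converges in ℤ_2 to 1/(1 − a) = 1/(1 − (-134)) = 1/135. Expand this rational in ℤ_2: compute digits iteratively via d_i = x_i mod 2, x_{i+1} = (x_i − d_i)/2. The first 5 digits are (1, 1, 1, 0, 1).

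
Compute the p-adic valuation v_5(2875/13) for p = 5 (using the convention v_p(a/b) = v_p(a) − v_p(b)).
v_5(2875/13) = 3

Factor powers of 5 from the numerator and denominator of the reduced fraction: 2875 = 5^3 · 23 and 13 = 5^0 · 13. Apply v_p(a/b) = v_p(a) − v_p(b): v_5(2875/13) = 3 − 0 = 3.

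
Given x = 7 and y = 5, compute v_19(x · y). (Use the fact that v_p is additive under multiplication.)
v_19(35) = 0

v_p(x) = 0 (factor: 7 = 19^0 · 7); v_p(y) = 0 (factor: 5 = 19^0 · 5). Additivity: v_p(xy) = v_p(x) + v_p(y) = 0 + 0 = 0. (Direct check: xy = 35 = 19^0 · (35).)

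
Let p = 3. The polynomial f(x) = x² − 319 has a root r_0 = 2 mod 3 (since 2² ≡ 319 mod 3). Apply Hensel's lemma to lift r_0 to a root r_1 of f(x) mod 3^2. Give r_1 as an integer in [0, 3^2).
r_1 = 2 (mod 9)

Hensel's recurrence: r_{i+1} = r_i − f(r_i)·(f′(r_i))^{-1} mod 3^{i+2}, with f′(x) = 2x. Iterate:
  r_0 = 2 (mod 3)
  r_1 = 2 (mod 9)
Final: r_1 = 2, and one checks f(r_1) ≡ 0 mod 3^2.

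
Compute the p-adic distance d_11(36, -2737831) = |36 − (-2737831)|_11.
d_11(36, -2737831) = 1/161051

Step 1 — x − y = 36 − (-2737831) = 2737867. Step 2 — v_11(2737867) = 5 (factor: 2737867 = (11^5 · 17); the sign does not affect v_p). Step 3 — |x − y|_11 = 11^{-5} = 1/161051.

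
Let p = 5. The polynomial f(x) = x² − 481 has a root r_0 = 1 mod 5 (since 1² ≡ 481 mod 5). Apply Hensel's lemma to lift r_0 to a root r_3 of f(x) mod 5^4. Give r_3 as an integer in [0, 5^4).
r_3 = 316 (mod 625)

Hensel's recurrence: r_{i+1} = r_i − f(r_i)·(f′(r_i))^{-1} mod 5^{i+2}, with f′(x) = 2x. Iterate:
  r_0 = 1 (mod 5)
  r_1 = 16 (mod 25)
  r_2 = 66 (mod 125)
  r_3 = 316 (mod 625)
Final: r_3 = 316, and one checks f(r_3) ≡ 0 mod 5^4.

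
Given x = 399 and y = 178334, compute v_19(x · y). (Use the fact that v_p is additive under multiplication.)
v_19(71155266) = 4

v_p(x) = 1 (factor: 399 = 19^1 · 21); v_p(y) = 3 (factor: 178334 = 19^3 · 26). Additivity: v_p(xy) = v_p(x) + v_p(y) = 1 + 3 = 4. (Direct check: xy = 71155266 = 19^4 · (546).)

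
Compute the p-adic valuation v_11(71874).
v_11(71874) = 3

v_11(n) is the largest exponent k such that 11^k divides n. Factor out: 71874 = 11^3 · 54. (Sign doesn't affect v_p.) So v_11(71874) = 3.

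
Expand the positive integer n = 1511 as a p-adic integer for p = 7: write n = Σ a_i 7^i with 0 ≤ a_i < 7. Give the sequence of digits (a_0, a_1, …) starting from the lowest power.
(a_0, a_1, …) = (6, 5, 2, 4)

Repeated division by 7 gives the digits low-to-high: 1511 = 6 + 5·7^1 + 2·7^2 + 4·7^3. Digit sequence: (6, 5, 2, 4).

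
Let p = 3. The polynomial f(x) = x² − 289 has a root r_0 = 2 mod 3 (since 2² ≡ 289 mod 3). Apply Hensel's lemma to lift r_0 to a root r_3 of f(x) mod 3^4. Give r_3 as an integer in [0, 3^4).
r_3 = 17 (mod 81)

Hensel's recurrence: r_{i+1} = r_i − f(r_i)·(f′(r_i))^{-1} mod 3^{i+2}, with f′(x) = 2x. Iterate:
  r_0 = 2 (mod 3)
  r_1 = 8 (mod 9)
  r_2 = 17 (mod 27)
  r_3 = 17 (mod 81)
Final: r_3 = 17, and one checks f(r_3) ≡ 0 mod 3^4.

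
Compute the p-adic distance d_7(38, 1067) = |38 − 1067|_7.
d_7(38, 1067) = 1/343

Step 1 — x − y = 38 − 1067 = -1029. Step 2 — v_7(-1029) = 3 (factor: -1029 = −(7^3 · 3); the sign does not affect v_p). Step 3 — |x − y|_7 = 7^{-3} = 1/343.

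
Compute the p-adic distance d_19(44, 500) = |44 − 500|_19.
d_19(44, 500) = 1/19

Step 1 — x − y = 44 − 500 = -456. Step 2 — v_19(-456) = 1 (factor: -456 = −(19^1 · 24); the sign does not affect v_p). Step 3 — |x − y|_19 = 19^{-1} = 1/19.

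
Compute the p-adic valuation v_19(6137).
v_19(6137) = 2

v_19(n) is the largest exponent k such that 19^k divides n. Factor out: 6137 = 19^2 · 17. (Sign doesn't affect v_p.) So v_19(6137) = 2.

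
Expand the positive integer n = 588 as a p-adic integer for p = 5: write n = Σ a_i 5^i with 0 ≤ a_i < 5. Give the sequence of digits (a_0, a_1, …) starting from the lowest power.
(a_0, a_1, …) = (3, 2, 3, 4)

Repeated division by 5 gives the digits low-to-high: 588 = 3 + 2·5^1 + 3·5^2 + 4·5^3. Digit sequence: (3, 2, 3, 4).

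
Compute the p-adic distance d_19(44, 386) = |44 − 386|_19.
d_19(44, 386) = 1/19

Step 1 — x − y = 44 − 386 = -342. Step 2 — v_19(-342) = 1 (factor: -342 = −(19^1 · 18); the sign does not affect v_p). Step 3 — |x − y|_19 = 19^{-1} = 1/19.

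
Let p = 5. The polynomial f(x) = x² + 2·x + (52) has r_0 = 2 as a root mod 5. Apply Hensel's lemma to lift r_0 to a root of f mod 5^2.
r_1 = 17 (mod 25)

Hensel: r_{i+1} = r_i − f(r_i)·(f′(r_i))^{-1} mod 5^{i+2}, f′(x) = 2x + 2. Iterate:
  r_0 = 2 (mod 5)
  r_1 = 17 (mod 25)
Final: r = 17 satisfies f(r) ≡ 0 mod 5^2.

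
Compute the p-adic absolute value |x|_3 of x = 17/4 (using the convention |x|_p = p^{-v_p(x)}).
|17/4|_3 = 1

Step 1 — compute v_3(x) by factoring powers of 3 out of the numerator and denominator: v_3(17/4) = 0. Step 2 — apply |x|_p = p^{-v_p(x)} = 3^{0} = 1.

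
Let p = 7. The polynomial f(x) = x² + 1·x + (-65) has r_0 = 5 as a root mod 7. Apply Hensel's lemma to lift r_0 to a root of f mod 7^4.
r_3 = 467 (mod 2401)

Hensel: r_{i+1} = r_i − f(r_i)·(f′(r_i))^{-1} mod 7^{i+2}, f′(x) = 2x + 1. Iterate:
  r_0 = 5 (mod 7)
  r_1 = 26 (mod 49)
  r_2 = 124 (mod 343)
  r_3 = 467 (mod 2401)
Final: r = 467 satisfies f(r) ≡ 0 mod 7^4.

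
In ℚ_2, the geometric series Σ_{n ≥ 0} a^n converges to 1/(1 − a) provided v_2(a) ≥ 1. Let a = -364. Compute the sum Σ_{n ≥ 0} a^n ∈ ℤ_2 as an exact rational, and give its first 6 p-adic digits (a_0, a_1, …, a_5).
Σ a^n = 1/(1 − a) = 1/365;  first 6 digits = (1, 0, 1, 0, 0, 1)

v_2(a) = 2 ≥ 1, so the series converges in ℤ_2 to 1/(1 − a) = 1/(1 − (-364)) = 1/365. Expand this rational in ℤ_2: compute digits iteratively via d_i = x_i mod 2, x_{i+1} = (x_i − d_i)/2. The first 6 digits are (1, 0, 1, 0, 0, 1).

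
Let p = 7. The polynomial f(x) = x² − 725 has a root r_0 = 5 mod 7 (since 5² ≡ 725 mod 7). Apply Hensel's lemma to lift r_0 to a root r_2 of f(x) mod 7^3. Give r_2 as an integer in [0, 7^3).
r_2 = 271 (mod 343)

Hensel's recurrence: r_{i+1} = r_i − f(r_i)·(f′(r_i))^{-1} mod 7^{i+2}, with f′(x) = 2x. Iterate:
  r_0 = 5 (mod 7)
  r_1 = 26 (mod 49)
  r_2 = 271 (mod 343)
Final: r_2 = 271, and one checks f(r_2) ≡ 0 mod 7^3.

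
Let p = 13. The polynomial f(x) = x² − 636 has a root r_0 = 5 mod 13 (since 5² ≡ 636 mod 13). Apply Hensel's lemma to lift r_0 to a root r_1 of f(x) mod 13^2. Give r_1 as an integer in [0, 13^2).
r_1 = 83 (mod 169)

Hensel's recurrence: r_{i+1} = r_i − f(r_i)·(f′(r_i))^{-1} mod 13^{i+2}, with f′(x) = 2x. Iterate:
  r_0 = 5 (mod 13)
  r_1 = 83 (mod 169)
Final: r_1 = 83, and one checks f(r_1) ≡ 0 mod 13^2.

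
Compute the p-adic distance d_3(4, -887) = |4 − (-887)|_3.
d_3(4, -887) = 1/81

Step 1 — x − y = 4 − (-887) = 891. Step 2 — v_3(891) = 4 (factor: 891 = (3^4 · 11); the sign does not affect v_p). Step 3 — |x − y|_3 = 3^{-4} = 1/81.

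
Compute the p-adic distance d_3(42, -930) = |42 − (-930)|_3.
d_3(42, -930) = 1/243

Step 1 — x − y = 42 − (-930) = 972. Step 2 — v_3(972) = 5 (factor: 972 = (3^5 · 4); the sign does not affect v_p). Step 3 — |x − y|_3 = 3^{-5} = 1/243.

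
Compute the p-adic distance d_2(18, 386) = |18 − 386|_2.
d_2(18, 386) = 1/16

Step 1 — x − y = 18 − 386 = -368. Step 2 — v_2(-368) = 4 (factor: -368 = −(2^4 · 23); the sign does not affect v_p). Step 3 — |x − y|_2 = 2^{-4} = 1/16.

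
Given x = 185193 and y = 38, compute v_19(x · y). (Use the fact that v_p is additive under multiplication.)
v_19(7037334) = 4

v_p(x) = 3 (factor: 185193 = 19^3 · 27); v_p(y) = 1 (factor: 38 = 19^1 · 2). Additivity: v_p(xy) = v_p(x) + v_p(y) = 3 + 1 = 4. (Direct check: xy = 7037334 = 19^4 · (54).)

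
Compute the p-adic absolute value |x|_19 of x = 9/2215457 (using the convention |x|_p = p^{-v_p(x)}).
|9/2215457|_19 = 130321

Step 1 — compute v_19(x) by factoring powers of 19 out of the numerator and denominator: v_19(9/2215457) = -4. Step 2 — apply |x|_p = p^{-v_p(x)} = 19^{4} = 130321.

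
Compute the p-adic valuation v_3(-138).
v_3(-138) = 1

v_3(n) is the largest exponent k such that 3^k divides n. Factor out: -138 = -3^1 · 46. (Sign doesn't affect v_p.) So v_3(-138) = 1.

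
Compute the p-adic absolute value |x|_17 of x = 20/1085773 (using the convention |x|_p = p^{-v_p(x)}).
|20/1085773|_17 = 83521

Step 1 — compute v_17(x) by factoring powers of 17 out of the numerator and denominator: v_17(20/1085773) = -4. Step 2 — apply |x|_p = p^{-v_p(x)} = 17^{4} = 83521.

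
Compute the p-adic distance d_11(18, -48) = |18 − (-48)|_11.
d_11(18, -48) = 1/11

Step 1 — x − y = 18 − (-48) = 66. Step 2 — v_11(66) = 1 (factor: 66 = (11^1 · 6); the sign does not affect v_p). Step 3 — |x − y|_11 = 11^{-1} = 1/11.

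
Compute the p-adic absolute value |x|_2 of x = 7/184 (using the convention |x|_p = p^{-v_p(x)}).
|7/184|_2 = 8

Step 1 — compute v_2(x) by factoring powers of 2 out of the numerator and denominator: v_2(7/184) = -3. Step 2 — apply |x|_p = p^{-v_p(x)} = 2^{3} = 8.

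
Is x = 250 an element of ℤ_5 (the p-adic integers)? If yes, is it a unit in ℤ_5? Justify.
x ∈ ℤ_5 but not a unit; v_5(x) = 3 > 0

ℤ_5 = {x ∈ ℚ_5 : v_5(x) ≥ 0} and ℤ_5^× = {x ∈ ℤ_5 : v_5(x) = 0}. Here v_5(250) = v_5(num) − v_5(den) = 3; compare against these criteria.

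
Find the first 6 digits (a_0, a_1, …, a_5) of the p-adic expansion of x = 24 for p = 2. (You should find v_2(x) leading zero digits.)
(a_0, …, a_5) = (0, 0, 0, 1, 1, 0)

v_2(24) = 3, so a_0 = ... = a_2 = 0. Factor out: x = 2^3 · u with u = 3 a unit in ℤ_2. Expand u iteratively via a_{v+i} = u_i mod 2, u_{i+1} = (u_i − a_{v+i})/2:
  u_0 = 3;  a_3 = 1;  u_1 = (u_0 − 1)/2 = 1
  u_1 = 1;  a_4 = 1;  u_2 = (u_1 − 1)/2 = 0
  u_2 = 0;  a_5 = 0;  u_3 = (u_2 − 0)/2 = 0
Digits: (0, 0, 0, 1, 1, 0).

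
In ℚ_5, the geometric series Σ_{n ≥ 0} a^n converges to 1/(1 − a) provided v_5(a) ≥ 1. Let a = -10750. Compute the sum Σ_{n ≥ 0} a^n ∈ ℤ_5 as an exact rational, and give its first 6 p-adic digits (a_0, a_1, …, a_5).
Σ a^n = 1/(1 − a) = 1/10751;  first 6 digits = (1, 0, 0, 4, 2, 1)

v_5(a) = 3 ≥ 1, so the series converges in ℤ_5 to 1/(1 − a) = 1/(1 − (-10750)) = 1/10751. Expand this rational in ℤ_5: compute digits iteratively via d_i = x_i mod 5, x_{i+1} = (x_i − d_i)/5. The first 6 digits are (1, 0, 0, 4, 2, 1).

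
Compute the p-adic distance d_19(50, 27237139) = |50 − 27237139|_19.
d_19(50, 27237139) = 1/2476099

Step 1 — x − y = 50 − 27237139 = -27237089. Step 2 — v_19(-27237089) = 5 (factor: -27237089 = −(19^5 · 11); the sign does not affect v_p). Step 3 — |x − y|_19 = 19^{-5} = 1/2476099.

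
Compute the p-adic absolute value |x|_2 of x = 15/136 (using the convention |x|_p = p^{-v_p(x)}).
|15/136|_2 = 8

Step 1 — compute v_2(x) by factoring powers of 2 out of the numerator and denominator: v_2(15/136) = -3. Step 2 — apply |x|_p = p^{-v_p(x)} = 2^{3} = 8.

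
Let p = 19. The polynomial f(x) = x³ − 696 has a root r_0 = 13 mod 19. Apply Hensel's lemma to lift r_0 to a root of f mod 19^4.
r_3 = 64822 (mod 130321)

Hensel: r_{i+1} = r_i − f(r_i)/f′(r_i) mod 19^{i+2}, where f′(x) = 3x². Iterate:
  r_0 = 13 (mod 19)
  r_1 = 203 (mod 361)
  r_2 = 3091 (mod 6859)
  r_3 = 64822 (mod 130321)
Final: r = 64822 with f(r) ≡ 0 mod 19^4.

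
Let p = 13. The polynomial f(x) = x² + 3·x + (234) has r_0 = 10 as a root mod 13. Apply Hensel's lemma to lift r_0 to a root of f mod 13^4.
r_3 = 21876 (mod 28561)

Hensel: r_{i+1} = r_i − f(r_i)·(f′(r_i))^{-1} mod 13^{i+2}, f′(x) = 2x + 3. Iterate:
  r_0 = 10 (mod 13)
  r_1 = 75 (mod 169)
  r_2 = 2103 (mod 2197)
  r_3 = 21876 (mod 28561)
Final: r = 21876 satisfies f(r) ≡ 0 mod 13^4.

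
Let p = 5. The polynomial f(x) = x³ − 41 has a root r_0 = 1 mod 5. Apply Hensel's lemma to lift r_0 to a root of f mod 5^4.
r_3 = 531 (mod 625)

Hensel: r_{i+1} = r_i − f(r_i)/f′(r_i) mod 5^{i+2}, where f′(x) = 3x². Iterate:
  r_0 = 1 (mod 5)
  r_1 = 6 (mod 25)
  r_2 = 31 (mod 125)
  r_3 = 531 (mod 625)
Final: r = 531 with f(r) ≡ 0 mod 5^4.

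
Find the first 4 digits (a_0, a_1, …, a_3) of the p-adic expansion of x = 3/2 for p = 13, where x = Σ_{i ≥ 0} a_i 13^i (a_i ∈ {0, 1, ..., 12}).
(a_0, …, a_3) = (8, 6, 6, 6)

v_13(3/2) = 0 (numerator and denominator both coprime to 13), so x ∈ ℤ_13^×. Compute digits iteratively via a_i = x_i mod 13, x_{i+1} = (x_i − a_i)/13, with x_0 = x:
  x_0 = 3/2;  a_0 = 8;  x_1 = (x_0 − 8)/13 = -1/2
  x_1 = -1/2;  a_1 = 6;  x_2 = (x_1 − 6)/13 = -1/2
  x_2 = -1/2;  a_2 = 6;  x_3 = (x_2 − 6)/13 = -1/2
  x_3 = -1/2;  a_3 = 6;  x_4 = (x_3 − 6)/13 = -1/2
Digits: (8, 6, 6, 6).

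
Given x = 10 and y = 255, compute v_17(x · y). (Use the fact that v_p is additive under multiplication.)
v_17(2550) = 1

v_p(x) = 0 (factor: 10 = 17^0 · 10); v_p(y) = 1 (factor: 255 = 17^1 · 15). Additivity: v_p(xy) = v_p(x) + v_p(y) = 0 + 1 = 1. (Direct check: xy = 2550 = 17^1 · (150).)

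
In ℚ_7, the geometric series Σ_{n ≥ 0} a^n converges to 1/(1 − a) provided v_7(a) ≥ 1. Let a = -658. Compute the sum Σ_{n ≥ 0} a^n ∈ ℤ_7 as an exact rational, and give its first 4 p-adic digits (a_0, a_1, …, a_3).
Σ a^n = 1/(1 − a) = 1/659;  first 4 digits = (1, 4, 2, 1)

v_7(a) = 1 ≥ 1, so the series converges in ℤ_7 to 1/(1 − a) = 1/(1 − (-658)) = 1/659. Expand this rational in ℤ_7: compute digits iteratively via d_i = x_i mod 7, x_{i+1} = (x_i − d_i)/7. The first 4 digits are (1, 4, 2, 1).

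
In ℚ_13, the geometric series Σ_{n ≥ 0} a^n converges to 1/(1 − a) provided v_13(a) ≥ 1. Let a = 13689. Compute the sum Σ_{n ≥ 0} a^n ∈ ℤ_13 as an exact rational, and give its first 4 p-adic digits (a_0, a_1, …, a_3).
Σ a^n = 1/(1 − a) = -1/13688;  first 4 digits = (1, 0, 3, 6)

v_13(a) = 2 ≥ 1, so the series converges in ℤ_13 to 1/(1 − a) = 1/(1 − 13689) = -1/13688. Expand this rational in ℤ_13: compute digits iteratively via d_i = x_i mod 13, x_{i+1} = (x_i − d_i)/13. The first 4 digits are (1, 0, 3, 6).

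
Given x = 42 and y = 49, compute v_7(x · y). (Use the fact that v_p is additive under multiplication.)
v_7(2058) = 3

v_p(x) = 1 (factor: 42 = 7^1 · 6); v_p(y) = 2 (factor: 49 = 7^2 · 1). Additivity: v_p(xy) = v_p(x) + v_p(y) = 1 + 2 = 3. (Direct check: xy = 2058 = 7^3 · (6).)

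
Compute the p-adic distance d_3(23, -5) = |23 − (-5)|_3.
d_3(23, -5) = 1

Step 1 — x − y = 23 − (-5) = 28. Step 2 — v_3(28) = 0 (factor: 28 = (3^0 · 28); the sign does not affect v_p). Step 3 — |x − y|_3 = 3^{0} = 1.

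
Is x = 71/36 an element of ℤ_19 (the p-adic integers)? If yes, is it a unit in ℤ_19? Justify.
x ∈ ℤ_19^× (unit); v_19(x) = 0

ℤ_19 = {x ∈ ℚ_19 : v_19(x) ≥ 0} and ℤ_19^× = {x ∈ ℤ_19 : v_19(x) = 0}. Here v_19(71/36) = v_19(num) − v_19(den) = 0; compare against these criteria.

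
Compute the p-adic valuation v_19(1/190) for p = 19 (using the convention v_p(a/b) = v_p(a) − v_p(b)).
v_19(1/190) = -1

Factor powers of 19 from the numerator and denominator of the reduced fraction: 1 = 19^0 · 1 and 190 = 19^1 · 10. Apply v_p(a/b) = v_p(a) − v_p(b): v_19(1/190) = 0 − 1 = -1.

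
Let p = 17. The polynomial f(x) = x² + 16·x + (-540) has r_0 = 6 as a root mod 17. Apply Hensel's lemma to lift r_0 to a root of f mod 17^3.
r_2 = 1961 (mod 4913)

Hensel: r_{i+1} = r_i − f(r_i)·(f′(r_i))^{-1} mod 17^{i+2}, f′(x) = 2x + 16. Iterate:
  r_0 = 6 (mod 17)
  r_1 = 227 (mod 289)
  r_2 = 1961 (mod 4913)
Final: r = 1961 satisfies f(r) ≡ 0 mod 17^3.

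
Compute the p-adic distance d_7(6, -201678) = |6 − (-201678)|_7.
d_7(6, -201678) = 1/16807

Step 1 — x − y = 6 − (-201678) = 201684. Step 2 — v_7(201684) = 5 (factor: 201684 = (7^5 · 12); the sign does not affect v_p). Step 3 — |x − y|_7 = 7^{-5} = 1/16807.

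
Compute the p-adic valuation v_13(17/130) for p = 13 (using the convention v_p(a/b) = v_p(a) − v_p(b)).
v_13(17/130) = -1

Factor powers of 13 from the numerator and denominator of the reduced fraction: 17 = 13^0 · 17 and 130 = 13^1 · 10. Apply v_p(a/b) = v_p(a) − v_p(b): v_13(17/130) = 0 − 1 = -1.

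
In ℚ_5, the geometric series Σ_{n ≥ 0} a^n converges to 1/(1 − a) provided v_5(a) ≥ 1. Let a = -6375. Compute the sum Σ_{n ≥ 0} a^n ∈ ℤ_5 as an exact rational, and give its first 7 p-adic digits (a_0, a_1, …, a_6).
Σ a^n = 1/(1 − a) = 1/6376;  first 7 digits = (1, 0, 0, 4, 4, 2, 0)

v_5(a) = 3 ≥ 1, so the series converges in ℤ_5 to 1/(1 − a) = 1/(1 − (-6375)) = 1/6376. Expand this rational in ℤ_5: compute digits iteratively via d_i = x_i mod 5, x_{i+1} = (x_i − d_i)/5. The first 7 digits are (1, 0, 0, 4, 4, 2, 0).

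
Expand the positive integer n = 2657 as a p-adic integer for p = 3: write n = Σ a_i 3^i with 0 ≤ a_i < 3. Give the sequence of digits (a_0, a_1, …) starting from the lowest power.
(a_0, a_1, …) = (2, 0, 1, 2, 2, 1, 0, 1)

Repeated division by 3 gives the digits low-to-high: 2657 = 2 + 1·3^2 + 2·3^3 + 2·3^4 + 1·3^5 + 1·3^7. Digit sequence: (2, 0, 1, 2, 2, 1, 0, 1).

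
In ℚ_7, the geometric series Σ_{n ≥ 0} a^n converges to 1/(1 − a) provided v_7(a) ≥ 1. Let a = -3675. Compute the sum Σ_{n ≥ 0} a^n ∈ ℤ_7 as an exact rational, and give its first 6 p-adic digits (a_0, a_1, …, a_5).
Σ a^n = 1/(1 − a) = 1/3676;  first 6 digits = (1, 0, 2, 3, 2, 5)

v_7(a) = 2 ≥ 1, so the series converges in ℤ_7 to 1/(1 − a) = 1/(1 − (-3675)) = 1/3676. Expand this rational in ℤ_7: compute digits iteratively via d_i = x_i mod 7, x_{i+1} = (x_i − d_i)/7. The first 6 digits are (1, 0, 2, 3, 2, 5).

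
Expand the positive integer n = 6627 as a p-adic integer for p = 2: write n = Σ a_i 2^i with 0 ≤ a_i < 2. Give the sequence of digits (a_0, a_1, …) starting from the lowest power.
(a_0, a_1, …) = (1, 1, 0, 0, 0, 1, 1, 1, 1, 0, 0, 1, 1)

Repeated division by 2 gives the digits low-to-high: 6627 = 1 + 1·2^1 + 1·2^5 + 1·2^6 + 1·2^7 + 1·2^8 + 1·2^11 + 1·2^12. Digit sequence: (1, 1, 0, 0, 0, 1, 1, 1, 1, 0, 0, 1, 1).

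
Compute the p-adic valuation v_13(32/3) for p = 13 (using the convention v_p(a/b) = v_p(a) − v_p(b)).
v_13(32/3) = 0

Factor powers of 13 from the numerator and denominator of the reduced fraction: 32 = 13^0 · 32 and 3 = 13^0 · 3. Apply v_p(a/b) = v_p(a) − v_p(b): v_13(32/3) = 0 − 0 = 0.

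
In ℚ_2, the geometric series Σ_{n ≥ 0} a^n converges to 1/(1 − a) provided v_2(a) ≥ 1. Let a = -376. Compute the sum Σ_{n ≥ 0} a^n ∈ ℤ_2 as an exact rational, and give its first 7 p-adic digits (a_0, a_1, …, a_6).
Σ a^n = 1/(1 − a) = 1/377;  first 7 digits = (1, 0, 0, 1, 0, 0, 1)

v_2(a) = 3 ≥ 1, so the series converges in ℤ_2 to 1/(1 − a) = 1/(1 − (-376)) = 1/377. Expand this rational in ℤ_2: compute digits iteratively via d_i = x_i mod 2, x_{i+1} = (x_i − d_i)/2. The first 7 digits are (1, 0, 0, 1, 0, 0, 1).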